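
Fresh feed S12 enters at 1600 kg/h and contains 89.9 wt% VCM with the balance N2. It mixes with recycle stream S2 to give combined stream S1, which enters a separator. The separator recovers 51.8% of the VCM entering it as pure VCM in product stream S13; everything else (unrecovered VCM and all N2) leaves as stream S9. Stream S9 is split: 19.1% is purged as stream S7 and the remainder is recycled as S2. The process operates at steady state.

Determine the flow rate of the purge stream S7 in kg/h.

N2 enters only via S12 and leaves only via the purge: 1600×0.101 = 0.191×(N2 in S9), and the separator passes all N2, so N2 in S1 = N2 in S9 = 846.07 kg/h.
VCM in S1: m_A = 1600×0.899 + (1−0.191)·(1−0.518)·m_A, so m_A = 1438.4/0.6101 = 2357.8 kg/h.
S9 = (1−0.518)×2357.8 + 846.07 = 1982.5 kg/h.
Purge S7 = 0.191×1982.5 = 378.66 kg/h.

378.7 kg/h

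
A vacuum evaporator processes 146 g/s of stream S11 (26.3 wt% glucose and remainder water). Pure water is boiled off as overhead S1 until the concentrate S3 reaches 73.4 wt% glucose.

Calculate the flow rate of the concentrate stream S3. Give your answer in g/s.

glucose is conserved: 146×0.263 = 38.398 g/s all reports to the concentrate.
Concentrate = 38.398/(target fraction) = 52.313 g/s.

52.31 g/s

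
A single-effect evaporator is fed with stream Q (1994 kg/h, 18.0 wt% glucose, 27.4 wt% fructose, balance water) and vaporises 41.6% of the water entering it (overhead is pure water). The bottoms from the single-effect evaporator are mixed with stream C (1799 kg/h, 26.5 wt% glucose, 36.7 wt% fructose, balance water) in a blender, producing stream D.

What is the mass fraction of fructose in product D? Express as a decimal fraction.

0.361

Vapour removed = 0.416×0.546×1994 = 452.91 kg/h; concentrate = 1541.1 kg/h.
fructose reaching the mixer = 546.36 (from concentrate) + 1799×0.367 = 1206.6 kg/h.
Product flow = 1541.1 + 1799 = 3340.1 kg/h; fructose fraction = 0.361.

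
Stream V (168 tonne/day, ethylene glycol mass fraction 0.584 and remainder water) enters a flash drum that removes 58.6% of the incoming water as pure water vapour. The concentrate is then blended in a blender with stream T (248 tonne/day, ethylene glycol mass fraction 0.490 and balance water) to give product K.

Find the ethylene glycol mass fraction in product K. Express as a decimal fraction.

Vapour removed = 0.586×0.416×168 = 40.954 tonne/day; concentrate = 127.05 tonne/day.
ethylene glycol reaching the mixer = 98.112 (from concentrate) + 248×0.490 = 219.63 tonne/day.
Product flow = 127.05 + 248 = 375.05 tonne/day; ethylene glycol fraction = 0.586.

0.586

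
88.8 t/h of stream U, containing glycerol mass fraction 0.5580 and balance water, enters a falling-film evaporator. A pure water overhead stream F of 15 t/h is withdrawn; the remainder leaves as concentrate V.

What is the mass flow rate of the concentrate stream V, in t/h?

Concentrate = 88.8 − 15 = 73.8 t/h.

73.8 t/h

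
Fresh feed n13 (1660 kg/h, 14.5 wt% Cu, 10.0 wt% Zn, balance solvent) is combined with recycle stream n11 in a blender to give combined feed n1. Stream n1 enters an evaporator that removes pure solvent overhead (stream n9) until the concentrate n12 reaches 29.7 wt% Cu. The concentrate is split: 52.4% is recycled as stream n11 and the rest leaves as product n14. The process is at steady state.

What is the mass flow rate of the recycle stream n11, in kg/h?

892.2 kg/h

Overall Cu balance (none leaves overhead): Cu in fresh feed = Cu in product, i.e. 1660×0.145 = (1−0.524)·n12·0.297.
n12 = 240.7/(0.297×0.476) = 1702.6 kg/h.
Recycle n11 = 0.524×1702.6 = 892.16 kg/h.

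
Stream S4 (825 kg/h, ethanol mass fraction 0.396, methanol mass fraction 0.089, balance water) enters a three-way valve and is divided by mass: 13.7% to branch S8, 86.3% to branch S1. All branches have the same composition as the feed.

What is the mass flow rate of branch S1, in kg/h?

Branch S1 flow = 0.863×825 = 711.98 kg/h.

712 kg/h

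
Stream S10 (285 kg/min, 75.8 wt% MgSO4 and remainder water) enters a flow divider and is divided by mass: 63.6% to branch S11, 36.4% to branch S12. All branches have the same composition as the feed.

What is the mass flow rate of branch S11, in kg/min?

181.3 kg/min

Branch S11 flow = 0.636×285 = 181.26 kg/min.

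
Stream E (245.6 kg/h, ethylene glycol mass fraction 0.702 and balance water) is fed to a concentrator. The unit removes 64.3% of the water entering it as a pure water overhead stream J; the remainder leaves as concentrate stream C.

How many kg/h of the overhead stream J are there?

water entering = 245.6×0.298 = 73.189 kg/h; overhead removed = 0.643×73.189 = 47.06 kg/h.

47.06 kg/h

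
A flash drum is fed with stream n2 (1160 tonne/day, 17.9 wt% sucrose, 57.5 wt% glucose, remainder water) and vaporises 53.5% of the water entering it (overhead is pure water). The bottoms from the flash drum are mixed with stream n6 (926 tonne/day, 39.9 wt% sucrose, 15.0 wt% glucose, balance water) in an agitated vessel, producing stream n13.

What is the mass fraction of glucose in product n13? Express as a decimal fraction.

Vapour removed = 0.535×0.246×1160 = 152.67 tonne/day; concentrate = 1007.3 tonne/day.
glucose reaching the mixer = 667 (from concentrate) + 926×0.150 = 805.9 tonne/day.
Product flow = 1007.3 + 926 = 1933.3 tonne/day; glucose fraction = 0.417.

0.417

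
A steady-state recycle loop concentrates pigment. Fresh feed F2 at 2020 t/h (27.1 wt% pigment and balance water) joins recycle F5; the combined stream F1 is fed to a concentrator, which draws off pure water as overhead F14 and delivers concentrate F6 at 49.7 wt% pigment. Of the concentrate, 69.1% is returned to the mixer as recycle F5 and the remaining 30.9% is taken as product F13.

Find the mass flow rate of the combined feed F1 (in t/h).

Overall pigment balance (none leaves overhead): pigment in fresh feed = pigment in product, i.e. 2020×0.271 = (1−0.691)·F6·0.497.
F6 = 547.42/(0.497×0.309) = 3564.6 t/h.
Recycle F5 = 0.691×3564.6 = 2463.1 t/h.
Combined feed F1 = 2020 + 2463.1 = 4483.1 t/h.

4483 t/h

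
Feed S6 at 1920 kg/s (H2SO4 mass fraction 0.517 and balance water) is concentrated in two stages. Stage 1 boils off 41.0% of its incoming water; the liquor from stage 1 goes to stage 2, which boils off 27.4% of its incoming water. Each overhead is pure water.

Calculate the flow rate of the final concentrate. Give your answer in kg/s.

water in feed = 1920×0.483 = 927.36 kg/s.
After stage 1: water left = (1−0.410)×927.36 = 547.14; stream total = 1539.8 kg/s.
After stage 2: water left = (1−0.274)×547.14 = 397.23; final concentrate = 1389.9 kg/s.

1390 kg/s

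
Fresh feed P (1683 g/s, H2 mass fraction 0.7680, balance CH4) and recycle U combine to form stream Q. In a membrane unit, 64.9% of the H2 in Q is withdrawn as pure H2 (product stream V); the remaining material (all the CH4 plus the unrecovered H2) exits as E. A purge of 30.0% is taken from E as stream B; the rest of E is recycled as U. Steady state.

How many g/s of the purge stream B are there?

570.9 g/s

CH4 enters only via P and leaves only via the purge: 1683×0.232 = 0.300×(CH4 in E), and the membrane unit passes all CH4, so CH4 in Q = CH4 in E = 1301.5 g/s.
H2 in Q: m_A = 1683×0.768 + (1−0.300)·(1−0.649)·m_A, so m_A = 1292.5/0.7543 = 1713.6 g/s.
E = (1−0.649)×1713.6 + 1301.5 = 1903 g/s.
Purge B = 0.300×1903 = 570.89 g/s.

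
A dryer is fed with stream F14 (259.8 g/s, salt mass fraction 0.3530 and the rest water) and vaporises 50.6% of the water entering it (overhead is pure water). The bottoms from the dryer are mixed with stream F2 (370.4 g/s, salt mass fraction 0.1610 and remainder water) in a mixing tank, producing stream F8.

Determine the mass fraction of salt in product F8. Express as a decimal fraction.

Vapour removed = 0.506×0.647×259.8 = 85.054 g/s; concentrate = 174.75 g/s.
salt reaching the mixer = 91.709 (from concentrate) + 370.4×0.161 = 151.34 g/s.
Product flow = 174.75 + 370.4 = 545.15 g/s; salt fraction = 0.2776.

0.2776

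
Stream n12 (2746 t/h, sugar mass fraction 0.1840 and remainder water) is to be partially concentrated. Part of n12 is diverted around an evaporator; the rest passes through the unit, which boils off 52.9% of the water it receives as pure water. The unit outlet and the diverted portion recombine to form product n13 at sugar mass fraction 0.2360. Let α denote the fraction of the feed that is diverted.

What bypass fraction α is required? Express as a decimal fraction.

0.490

All 2746×0.184 = 505.26 t/h of sugar reaches n13, so n13 = 505.26/0.236 = 2140.9 t/h and vapour = 605.05 t/h.
The evaporator receives (1−α)·2746 of feed at 0.816 water and removes 0.529 of that water:
0.529×0.816×(1−α)×2746 = 605.05
(1−α) = 605.05/1185.3 = 0.5104;  α = 0.4896.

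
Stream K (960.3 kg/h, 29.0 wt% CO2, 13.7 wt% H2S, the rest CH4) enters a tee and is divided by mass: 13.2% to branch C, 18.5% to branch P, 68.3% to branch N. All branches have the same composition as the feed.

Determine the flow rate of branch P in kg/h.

177.7 kg/h

Branch P flow = 0.185×960.3 = 177.66 kg/h.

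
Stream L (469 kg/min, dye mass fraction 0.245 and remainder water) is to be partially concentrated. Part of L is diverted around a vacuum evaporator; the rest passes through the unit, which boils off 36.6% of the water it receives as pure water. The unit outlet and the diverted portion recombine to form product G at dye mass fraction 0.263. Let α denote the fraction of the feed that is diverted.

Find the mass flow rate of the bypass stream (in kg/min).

352.8 kg/min

All 469×0.245 = 114.91 kg/min of dye reaches G, so G = 114.91/0.263 = 436.9 kg/min and vapour = 32.099 kg/min.
The evaporator receives (1−α)·469 of feed at 0.755 water and removes 0.366 of that water:
0.366×0.755×(1−α)×469 = 32.099
(1−α) = 32.099/129.6 = 0.2477;  α = 0.7523.
Bypass flow = 0.7523×469 = 352.84 kg/min.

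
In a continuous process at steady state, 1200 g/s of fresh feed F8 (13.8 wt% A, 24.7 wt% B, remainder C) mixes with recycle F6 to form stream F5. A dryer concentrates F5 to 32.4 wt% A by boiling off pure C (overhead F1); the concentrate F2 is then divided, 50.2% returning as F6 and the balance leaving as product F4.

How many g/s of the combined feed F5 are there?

1715 g/s

Overall A balance (none leaves overhead): A in fresh feed = A in product, i.e. 1200×0.138 = (1−0.502)·F2·0.324.
F2 = 165.6/(0.324×0.498) = 1026.3 g/s.
Recycle F6 = 0.502×1026.3 = 515.22 g/s.
Combined feed F5 = 1200 + 515.22 = 1715.2 g/s.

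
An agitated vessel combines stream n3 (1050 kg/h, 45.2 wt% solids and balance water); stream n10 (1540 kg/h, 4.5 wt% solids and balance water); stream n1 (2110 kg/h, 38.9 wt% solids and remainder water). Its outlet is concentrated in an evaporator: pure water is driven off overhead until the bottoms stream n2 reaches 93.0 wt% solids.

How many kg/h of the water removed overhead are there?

solids entering = 1050×0.452 + 1540×0.045 + 2110×0.389 = 1364.7 kg/h.
All solids reports to n2, so n2 = 1364.7/0.930 = 1467.4 kg/h.
Total feed = 4700 kg/h; overhead = 4700 − 1467.4 = 3232.6 kg/h.

3233 kg/h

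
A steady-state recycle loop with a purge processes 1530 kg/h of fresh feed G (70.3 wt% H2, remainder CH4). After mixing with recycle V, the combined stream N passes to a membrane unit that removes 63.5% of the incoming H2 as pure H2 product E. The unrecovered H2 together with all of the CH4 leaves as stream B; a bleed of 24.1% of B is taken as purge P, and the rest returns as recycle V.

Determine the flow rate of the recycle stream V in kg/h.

CH4 enters only via G and leaves only via the purge: 1530×0.297 = 0.241×(CH4 in B), and the membrane unit passes all CH4, so CH4 in N = CH4 in B = 1885.5 kg/h.
H2 in N: m_A = 1530×0.703 + (1−0.241)·(1−0.635)·m_A, so m_A = 1075.6/0.7230 = 1487.7 kg/h.
B = (1−0.635)×1487.7 + 1885.5 = 2428.5 kg/h.
Recycle V = (1−0.241)×2428.5 = 1843.3 kg/h.

1843 kg/h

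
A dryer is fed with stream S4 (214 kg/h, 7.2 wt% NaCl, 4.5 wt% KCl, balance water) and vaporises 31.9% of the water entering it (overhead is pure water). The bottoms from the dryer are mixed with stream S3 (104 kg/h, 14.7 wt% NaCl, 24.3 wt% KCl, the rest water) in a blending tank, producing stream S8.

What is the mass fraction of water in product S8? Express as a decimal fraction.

Vapour removed = 0.319×0.883×214 = 60.279 kg/h; concentrate = 153.72 kg/h.
water reaching the mixer = 128.68 (from concentrate) + 104×0.610 = 192.12 kg/h.
Product flow = 153.72 + 104 = 257.72 kg/h; water fraction = 0.745.

0.745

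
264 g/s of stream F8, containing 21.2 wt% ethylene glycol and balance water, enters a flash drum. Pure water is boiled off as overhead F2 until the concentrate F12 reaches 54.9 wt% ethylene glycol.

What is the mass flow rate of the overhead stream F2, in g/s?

162.1 g/s

ethylene glycol is conserved: 264×0.212 = 55.968 g/s all reports to the concentrate.
Concentrate = 55.968/(target fraction) = 101.95 g/s.
Overhead = 264 − 101.95 = 162.05 g/s.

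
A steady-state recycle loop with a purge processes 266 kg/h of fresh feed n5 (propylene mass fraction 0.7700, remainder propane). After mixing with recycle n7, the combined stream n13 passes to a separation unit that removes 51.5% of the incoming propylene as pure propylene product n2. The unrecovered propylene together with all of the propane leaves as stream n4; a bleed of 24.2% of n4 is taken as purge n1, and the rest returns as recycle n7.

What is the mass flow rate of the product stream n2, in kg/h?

166.8 kg/h

propylene in n13: m_A = 266×0.770 + (1−0.242)·(1−0.515)·m_A, so m_A = 204.82/0.6324 = 323.89 kg/h.
Product n2 = 0.515×323.89 = 166.8 kg/h.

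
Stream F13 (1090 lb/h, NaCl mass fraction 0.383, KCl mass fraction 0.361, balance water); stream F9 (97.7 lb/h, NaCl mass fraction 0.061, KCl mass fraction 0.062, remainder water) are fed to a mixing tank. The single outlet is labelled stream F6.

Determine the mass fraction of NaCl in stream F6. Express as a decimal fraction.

Total flow out = 1090 + 97.7 = 1187.7 lb/h.
NaCl in = 1090×0.383 + 97.7×0.061 = 423.43 lb/h.
NaCl mass fraction in F6 = 423.43/1187.7 = 0.357.

0.357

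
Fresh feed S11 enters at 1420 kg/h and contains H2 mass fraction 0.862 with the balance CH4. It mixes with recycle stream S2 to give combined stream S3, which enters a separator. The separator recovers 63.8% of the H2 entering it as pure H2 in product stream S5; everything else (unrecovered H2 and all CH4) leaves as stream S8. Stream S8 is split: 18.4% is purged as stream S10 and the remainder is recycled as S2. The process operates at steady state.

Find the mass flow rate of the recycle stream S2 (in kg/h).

CH4 enters only via S11 and leaves only via the purge: 1420×0.138 = 0.184×(CH4 in S8), and the separator passes all CH4, so CH4 in S3 = CH4 in S8 = 1065 kg/h.
H2 in S3: m_A = 1420×0.862 + (1−0.184)·(1−0.638)·m_A, so m_A = 1224/0.7046 = 1737.2 kg/h.
S8 = (1−0.638)×1737.2 + 1065 = 1693.9 kg/h.
Recycle S2 = (1−0.184)×1693.9 = 1382.2 kg/h.

1382 kg/h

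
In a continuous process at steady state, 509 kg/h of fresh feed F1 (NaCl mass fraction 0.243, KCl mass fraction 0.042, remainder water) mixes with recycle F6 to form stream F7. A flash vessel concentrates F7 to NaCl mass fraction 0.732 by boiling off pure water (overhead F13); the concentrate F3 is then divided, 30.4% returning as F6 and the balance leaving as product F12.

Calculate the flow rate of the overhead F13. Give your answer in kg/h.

Overall NaCl balance (none leaves overhead): NaCl in fresh feed = NaCl in product, i.e. 509×0.243 = (1−0.304)·F3·0.732.
F3 = 123.69/(0.732×0.696) = 242.77 kg/h.
Recycle F6 = 0.304×242.77 = 73.804 kg/h.
Combined feed F7 = 509 + 73.804 = 582.8 kg/h.
Overhead F13 = F7 − F3 = 582.8 − 242.77 = 340.03 kg/h.

340 kg/h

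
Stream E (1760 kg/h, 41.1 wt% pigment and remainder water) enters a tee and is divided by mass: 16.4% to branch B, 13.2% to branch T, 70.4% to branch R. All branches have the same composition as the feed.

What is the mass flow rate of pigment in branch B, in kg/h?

Branch B total = 0.164×1760 = 288.64 kg/h.
pigment in B = 0.411×288.64 = 118.63 kg/h.

118.6 kg/h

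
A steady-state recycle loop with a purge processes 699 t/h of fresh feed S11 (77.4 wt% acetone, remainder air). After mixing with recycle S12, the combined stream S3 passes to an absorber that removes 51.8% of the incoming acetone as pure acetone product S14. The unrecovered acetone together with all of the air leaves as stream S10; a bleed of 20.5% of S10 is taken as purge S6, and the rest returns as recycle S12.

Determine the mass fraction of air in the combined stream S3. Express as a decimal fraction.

0.468

air enters only via S11 and leaves only via the purge: 699×0.226 = 0.205×(air in S10), and the absorber passes all air, so air in S3 = air in S10 = 770.6 t/h.
acetone in S3: m_A = 699×0.774 + (1−0.205)·(1−0.518)·m_A, so m_A = 541.03/0.6168 = 877.14 t/h.
S3 = 877.14 + 770.6 = 1647.7 t/h.
air fraction in S3 = 770.6/1647.7 = 0.468.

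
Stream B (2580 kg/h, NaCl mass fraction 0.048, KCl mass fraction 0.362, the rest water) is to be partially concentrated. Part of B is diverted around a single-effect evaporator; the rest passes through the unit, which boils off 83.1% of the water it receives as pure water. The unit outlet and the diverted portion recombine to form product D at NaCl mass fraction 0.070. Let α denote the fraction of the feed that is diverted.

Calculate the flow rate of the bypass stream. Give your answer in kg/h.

926.2 kg/h

All 2580×0.048 = 123.84 kg/h of NaCl reaches D, so D = 123.84/0.070 = 1769.1 kg/h and vapour = 810.86 kg/h.
The evaporator receives (1−α)·2580 of feed at 0.590 water and removes 0.831 of that water:
0.831×0.590×(1−α)×2580 = 810.86
(1−α) = 810.86/1264.9 = 0.6410;  α = 0.3590.
Bypass flow = 0.3590×2580 = 926.17 kg/h.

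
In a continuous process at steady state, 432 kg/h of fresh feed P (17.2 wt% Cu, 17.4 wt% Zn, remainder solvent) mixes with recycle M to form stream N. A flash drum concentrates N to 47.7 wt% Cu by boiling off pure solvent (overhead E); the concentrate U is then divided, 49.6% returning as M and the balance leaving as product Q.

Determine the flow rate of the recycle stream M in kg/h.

Overall Cu balance (none leaves overhead): Cu in fresh feed = Cu in product, i.e. 432×0.172 = (1−0.496)·U·0.477.
U = 74.304/(0.477×0.504) = 309.07 kg/h.
Recycle M = 0.496×309.07 = 153.3 kg/h.

153.3 kg/h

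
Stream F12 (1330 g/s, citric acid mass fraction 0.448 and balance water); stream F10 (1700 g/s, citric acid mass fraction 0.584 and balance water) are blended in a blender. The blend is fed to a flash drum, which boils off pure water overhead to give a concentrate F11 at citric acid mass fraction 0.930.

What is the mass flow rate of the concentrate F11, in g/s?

1708 g/s

citric acid entering = 1330×0.448 + 1700×0.584 = 1588.6 g/s.
All citric acid reports to F11, so F11 = 1588.6/0.930 = 1708.2 g/s.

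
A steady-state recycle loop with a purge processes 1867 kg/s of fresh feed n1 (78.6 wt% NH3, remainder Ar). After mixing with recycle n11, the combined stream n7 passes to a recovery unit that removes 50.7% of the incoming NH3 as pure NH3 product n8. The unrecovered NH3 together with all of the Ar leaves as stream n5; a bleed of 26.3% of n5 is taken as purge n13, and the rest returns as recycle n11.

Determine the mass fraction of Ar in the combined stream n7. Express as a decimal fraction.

0.397

Ar enters only via n1 and leaves only via the purge: 1867×0.214 = 0.263×(Ar in n5), and the recovery unit passes all Ar, so Ar in n7 = Ar in n5 = 1519.2 kg/s.
NH3 in n7: m_A = 1867×0.786 + (1−0.263)·(1−0.507)·m_A, so m_A = 1467.5/0.6367 = 2304.9 kg/s.
n7 = 2304.9 + 1519.2 = 3824.1 kg/s.
Ar fraction in n7 = 1519.2/3824.1 = 0.397.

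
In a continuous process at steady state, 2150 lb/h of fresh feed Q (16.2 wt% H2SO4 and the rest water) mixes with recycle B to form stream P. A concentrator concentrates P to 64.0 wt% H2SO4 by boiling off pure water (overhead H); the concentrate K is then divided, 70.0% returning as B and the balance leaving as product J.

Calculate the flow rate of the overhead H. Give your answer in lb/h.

1606 lb/h

Overall H2SO4 balance (none leaves overhead): H2SO4 in fresh feed = H2SO4 in product, i.e. 2150×0.162 = (1−0.700)·K·0.640.
K = 348.3/(0.640×0.300) = 1814.1 lb/h.
Recycle B = 0.700×1814.1 = 1269.8 lb/h.
Combined feed P = 2150 + 1269.8 = 3419.8 lb/h.
Overhead H = P − K = 3419.8 − 1814.1 = 1605.8 lb/h.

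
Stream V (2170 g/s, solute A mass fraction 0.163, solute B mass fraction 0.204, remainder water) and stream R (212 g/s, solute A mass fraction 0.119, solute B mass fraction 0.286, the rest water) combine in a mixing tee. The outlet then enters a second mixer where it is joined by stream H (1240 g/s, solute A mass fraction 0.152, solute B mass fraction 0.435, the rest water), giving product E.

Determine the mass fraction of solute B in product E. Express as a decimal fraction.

0.288

Overall, product flow = 3622 g/s.
solute B in = 2170×0.204 + 212×0.286 + 1240×0.435 = 1042.7 g/s.
solute B fraction in E = 0.288.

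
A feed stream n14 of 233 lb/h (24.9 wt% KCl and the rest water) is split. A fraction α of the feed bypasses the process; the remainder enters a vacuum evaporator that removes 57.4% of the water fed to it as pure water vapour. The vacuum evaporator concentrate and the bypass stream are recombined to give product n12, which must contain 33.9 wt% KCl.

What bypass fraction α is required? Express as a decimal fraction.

All 233×0.249 = 58.017 lb/h of KCl reaches n12, so n12 = 58.017/0.339 = 171.14 lb/h and vapour = 61.858 lb/h.
The evaporator receives (1−α)·233 of feed at 0.751 water and removes 0.574 of that water:
0.574×0.751×(1−α)×233 = 61.858
(1−α) = 61.858/100.44 = 0.6159;  α = 0.3841.

0.384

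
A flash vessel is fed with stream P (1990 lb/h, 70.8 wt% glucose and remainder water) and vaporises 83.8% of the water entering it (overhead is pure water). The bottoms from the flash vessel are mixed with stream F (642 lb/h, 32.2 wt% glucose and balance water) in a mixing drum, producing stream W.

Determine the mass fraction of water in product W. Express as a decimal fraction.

Vapour removed = 0.838×0.292×1990 = 486.95 lb/h; concentrate = 1503.1 lb/h.
water reaching the mixer = 94.135 (from concentrate) + 642×0.678 = 529.41 lb/h.
Product flow = 1503.1 + 642 = 2145.1 lb/h; water fraction = 0.247.

0.247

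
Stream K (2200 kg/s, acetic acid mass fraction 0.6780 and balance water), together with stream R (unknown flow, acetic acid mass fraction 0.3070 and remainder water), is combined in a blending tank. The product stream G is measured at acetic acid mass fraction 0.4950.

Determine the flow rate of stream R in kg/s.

2141 kg/s

Let R be the unknown flow. Total out = 2200 + R.
acetic acid balance: 1491.6 + 0.307·R = 0.495·(2200 + R)
(0.307 − 0.495)·R = 0.495×2200 − 1491.6 = -402.6
R = -402.6 / -0.188 = 2141.5 kg/s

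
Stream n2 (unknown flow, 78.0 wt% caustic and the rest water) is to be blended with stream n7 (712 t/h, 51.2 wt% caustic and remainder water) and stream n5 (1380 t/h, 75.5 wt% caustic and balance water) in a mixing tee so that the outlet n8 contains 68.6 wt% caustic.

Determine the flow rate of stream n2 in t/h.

305 t/h

Let n2 be the unknown flow. Total out = 2092 + n2.
caustic balance: 1406.4 + 0.780·n2 = 0.686·(2092 + n2)
(0.780 − 0.686)·n2 = 0.686×2092 − 1406.4 = 28.668
n2 = 28.668 / 0.094 = 304.98 t/h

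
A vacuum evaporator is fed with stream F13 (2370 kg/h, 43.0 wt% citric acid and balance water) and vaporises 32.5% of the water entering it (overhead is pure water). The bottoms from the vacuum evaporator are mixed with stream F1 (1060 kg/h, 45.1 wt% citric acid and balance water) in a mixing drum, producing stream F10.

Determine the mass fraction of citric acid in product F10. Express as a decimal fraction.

0.501

Vapour removed = 0.325×0.570×2370 = 439.04 kg/h; concentrate = 1931 kg/h.
citric acid reaching the mixer = 1019.1 (from concentrate) + 1060×0.451 = 1497.2 kg/h.
Product flow = 1931 + 1060 = 2991 kg/h; citric acid fraction = 0.501.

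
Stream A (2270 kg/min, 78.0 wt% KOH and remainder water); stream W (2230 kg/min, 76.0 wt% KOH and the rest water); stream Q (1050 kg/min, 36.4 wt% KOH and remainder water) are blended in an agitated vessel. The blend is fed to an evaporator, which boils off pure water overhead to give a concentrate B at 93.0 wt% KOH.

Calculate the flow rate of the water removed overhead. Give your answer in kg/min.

KOH entering = 2270×0.780 + 2230×0.760 + 1050×0.364 = 3847.6 kg/min.
All KOH reports to B, so B = 3847.6/0.930 = 4137.2 kg/min.
Total feed = 5550 kg/min; overhead = 5550 − 4137.2 = 1412.8 kg/min.

1413 kg/min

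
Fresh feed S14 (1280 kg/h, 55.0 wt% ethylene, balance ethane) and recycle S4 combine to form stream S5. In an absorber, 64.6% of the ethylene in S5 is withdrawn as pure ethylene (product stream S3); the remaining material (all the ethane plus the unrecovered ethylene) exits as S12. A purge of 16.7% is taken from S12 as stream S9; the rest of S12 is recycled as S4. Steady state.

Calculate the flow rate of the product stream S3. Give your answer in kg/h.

ethylene in S5: m_A = 1280×0.550 + (1−0.167)·(1−0.646)·m_A, so m_A = 704/0.7051 = 998.41 kg/h.
Product S3 = 0.646×998.41 = 644.98 kg/h.

645 kg/h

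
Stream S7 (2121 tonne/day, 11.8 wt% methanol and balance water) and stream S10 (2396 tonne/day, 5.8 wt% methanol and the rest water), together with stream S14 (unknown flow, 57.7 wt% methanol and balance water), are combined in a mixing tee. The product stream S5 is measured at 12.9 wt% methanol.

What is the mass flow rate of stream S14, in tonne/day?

Let S14 be the unknown flow. Total out = 4517 + S14.
methanol balance: 389.25 + 0.577·S14 = 0.129·(4517 + S14)
(0.577 − 0.129)·S14 = 0.129×4517 − 389.25 = 193.45
S14 = 193.45 / 0.448 = 431.8 tonne/day

431.8 tonne/day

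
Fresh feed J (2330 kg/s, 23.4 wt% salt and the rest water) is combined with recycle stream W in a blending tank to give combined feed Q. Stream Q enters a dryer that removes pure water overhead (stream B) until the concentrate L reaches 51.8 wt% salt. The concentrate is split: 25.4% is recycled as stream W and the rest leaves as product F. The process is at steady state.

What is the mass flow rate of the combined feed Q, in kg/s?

2688 kg/s

Overall salt balance (none leaves overhead): salt in fresh feed = salt in product, i.e. 2330×0.234 = (1−0.254)·L·0.518.
L = 545.22/(0.518×0.746) = 1410.9 kg/s.
Recycle W = 0.254×1410.9 = 358.37 kg/s.
Combined feed Q = 2330 + 358.37 = 2688.4 kg/s.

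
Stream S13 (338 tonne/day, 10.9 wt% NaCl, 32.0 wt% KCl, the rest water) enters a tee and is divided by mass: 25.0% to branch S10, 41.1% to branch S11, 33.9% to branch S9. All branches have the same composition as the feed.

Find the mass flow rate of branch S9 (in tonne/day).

114.6 tonne/day

Branch S9 flow = 0.339×338 = 114.58 tonne/day.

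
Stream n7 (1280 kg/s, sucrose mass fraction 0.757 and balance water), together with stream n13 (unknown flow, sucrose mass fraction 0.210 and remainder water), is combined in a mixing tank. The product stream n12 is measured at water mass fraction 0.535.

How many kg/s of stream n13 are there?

Let n13 be the unknown flow. Total out = 1280 + n13.
water balance: 311.04 + 0.790·n13 = 0.535·(1280 + n13)
(0.790 − 0.535)·n13 = 0.535×1280 − 311.04 = 373.76
n13 = 373.76 / 0.255 = 1465.7 kg/s

1466 kg/s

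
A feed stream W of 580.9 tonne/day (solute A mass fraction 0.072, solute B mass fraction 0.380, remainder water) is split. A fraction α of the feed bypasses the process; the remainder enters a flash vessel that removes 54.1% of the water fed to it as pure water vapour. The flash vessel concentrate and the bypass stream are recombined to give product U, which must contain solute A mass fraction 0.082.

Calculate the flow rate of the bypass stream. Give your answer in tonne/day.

All 580.9×0.072 = 41.825 tonne/day of solute A reaches U, so U = 41.825/0.082 = 510.06 tonne/day and vapour = 70.841 tonne/day.
The evaporator receives (1−α)·580.9 of feed at 0.548 water and removes 0.541 of that water:
0.541×0.548×(1−α)×580.9 = 70.841
(1−α) = 70.841/172.22 = 0.4113;  α = 0.5887.
Bypass flow = 0.5887×580.9 = 341.95 tonne/day.

341.9 tonne/day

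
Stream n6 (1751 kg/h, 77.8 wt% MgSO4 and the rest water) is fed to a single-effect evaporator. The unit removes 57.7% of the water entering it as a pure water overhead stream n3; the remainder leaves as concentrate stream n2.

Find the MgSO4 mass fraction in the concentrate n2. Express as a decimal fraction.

0.892

MgSO4 is not removed: 1751×0.778 = 1362.3 kg/h of MgSO4 enters n2.
water entering = 1751×0.222 = 388.72 kg/h; overhead removed = 0.577×388.72 = 224.29 kg/h.
Concentrate = 1751 − 224.29 = 1526.7 kg/h.
Mass fraction = 1362.3/1526.7 = 0.892.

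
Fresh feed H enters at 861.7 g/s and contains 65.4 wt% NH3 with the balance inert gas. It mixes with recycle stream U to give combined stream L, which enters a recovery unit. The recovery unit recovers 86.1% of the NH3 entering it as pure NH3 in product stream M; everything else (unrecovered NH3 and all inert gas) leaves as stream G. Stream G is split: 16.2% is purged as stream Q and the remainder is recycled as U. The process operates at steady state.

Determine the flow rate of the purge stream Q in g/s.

inert gas enters only via H and leaves only via the purge: 861.7×0.346 = 0.162×(inert gas in G), and the recovery unit passes all inert gas, so inert gas in L = inert gas in G = 1840.4 g/s.
NH3 in L: m_A = 861.7×0.654 + (1−0.162)·(1−0.861)·m_A, so m_A = 563.55/0.8835 = 637.85 g/s.
G = (1−0.861)×637.85 + 1840.4 = 1929.1 g/s.
Purge Q = 0.162×1929.1 = 312.51 g/s.

312.5 g/s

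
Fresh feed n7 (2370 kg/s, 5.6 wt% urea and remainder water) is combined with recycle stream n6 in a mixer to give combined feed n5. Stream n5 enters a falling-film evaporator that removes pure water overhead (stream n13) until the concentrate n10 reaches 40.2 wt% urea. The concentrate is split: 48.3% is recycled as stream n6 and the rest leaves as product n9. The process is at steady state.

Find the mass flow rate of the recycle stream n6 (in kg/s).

Overall urea balance (none leaves overhead): urea in fresh feed = urea in product, i.e. 2370×0.056 = (1−0.483)·n10·0.402.
n10 = 132.72/(0.402×0.517) = 638.59 kg/s.
Recycle n6 = 0.483×638.59 = 308.44 kg/s.

308.4 kg/s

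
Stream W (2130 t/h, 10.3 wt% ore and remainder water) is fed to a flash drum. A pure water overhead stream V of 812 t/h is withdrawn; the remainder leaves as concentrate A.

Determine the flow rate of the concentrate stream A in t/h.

Concentrate = 2130 − 812 = 1318 t/h.

1318 t/h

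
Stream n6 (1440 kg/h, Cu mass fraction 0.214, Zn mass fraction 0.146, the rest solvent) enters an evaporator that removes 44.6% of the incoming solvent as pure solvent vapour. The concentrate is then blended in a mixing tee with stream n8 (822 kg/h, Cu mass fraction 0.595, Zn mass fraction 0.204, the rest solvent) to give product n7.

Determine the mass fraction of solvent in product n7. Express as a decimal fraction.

Vapour removed = 0.446×0.640×1440 = 411.03 kg/h; concentrate = 1029 kg/h.
solvent reaching the mixer = 510.57 (from concentrate) + 822×0.201 = 675.79 kg/h.
Product flow = 1029 + 822 = 1851 kg/h; solvent fraction = 0.365.

0.365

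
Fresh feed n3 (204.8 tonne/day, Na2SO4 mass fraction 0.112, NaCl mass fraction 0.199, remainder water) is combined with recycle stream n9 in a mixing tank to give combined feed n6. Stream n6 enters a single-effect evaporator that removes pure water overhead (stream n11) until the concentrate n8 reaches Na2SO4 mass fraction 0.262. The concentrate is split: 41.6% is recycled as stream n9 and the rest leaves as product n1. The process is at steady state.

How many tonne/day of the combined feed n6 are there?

Overall Na2SO4 balance (none leaves overhead): Na2SO4 in fresh feed = Na2SO4 in product, i.e. 204.8×0.112 = (1−0.416)·n8·0.262.
n8 = 22.938/(0.262×0.584) = 149.91 tonne/day.
Recycle n9 = 0.416×149.91 = 62.363 tonne/day.
Combined feed n6 = 204.8 + 62.363 = 267.16 tonne/day.

267.2 tonne/day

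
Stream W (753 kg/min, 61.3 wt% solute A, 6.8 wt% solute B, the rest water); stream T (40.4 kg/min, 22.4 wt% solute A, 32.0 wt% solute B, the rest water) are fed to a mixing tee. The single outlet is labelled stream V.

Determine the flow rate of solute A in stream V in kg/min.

solute A out = solute A in = 753×0.613 + 40.4×0.224 = 470.64 kg/min.

470.6 kg/min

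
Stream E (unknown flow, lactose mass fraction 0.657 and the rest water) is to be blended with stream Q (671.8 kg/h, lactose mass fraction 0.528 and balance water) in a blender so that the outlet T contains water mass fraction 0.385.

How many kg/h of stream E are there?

1392 kg/h

Let E be the unknown flow. Total out = 671.8 + E.
water balance: 317.09 + 0.343·E = 0.385·(671.8 + E)
(0.343 − 0.385)·E = 0.385×671.8 − 317.09 = -58.447
E = -58.447 / -0.042 = 1391.6 kg/h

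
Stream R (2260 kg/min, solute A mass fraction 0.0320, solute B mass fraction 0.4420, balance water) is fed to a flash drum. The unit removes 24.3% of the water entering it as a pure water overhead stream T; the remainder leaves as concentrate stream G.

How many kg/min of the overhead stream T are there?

water entering = 2260×0.526 = 1188.8 kg/min; overhead removed = 0.243×1188.8 = 288.87 kg/min.

288.9 kg/min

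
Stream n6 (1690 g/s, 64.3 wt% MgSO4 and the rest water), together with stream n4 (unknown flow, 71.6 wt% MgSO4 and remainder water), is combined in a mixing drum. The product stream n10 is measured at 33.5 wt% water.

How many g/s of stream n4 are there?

Let n4 be the unknown flow. Total out = 1690 + n4.
water balance: 603.33 + 0.284·n4 = 0.335·(1690 + n4)
(0.284 − 0.335)·n4 = 0.335×1690 − 603.33 = -37.18
n4 = -37.18 / -0.051 = 729.02 g/s

729 g/s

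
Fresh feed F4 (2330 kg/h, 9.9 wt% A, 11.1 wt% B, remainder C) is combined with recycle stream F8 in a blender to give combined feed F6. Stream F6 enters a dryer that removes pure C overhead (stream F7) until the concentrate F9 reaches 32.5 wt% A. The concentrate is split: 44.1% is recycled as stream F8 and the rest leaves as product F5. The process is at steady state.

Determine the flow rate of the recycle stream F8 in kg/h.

559.9 kg/h

Overall A balance (none leaves overhead): A in fresh feed = A in product, i.e. 2330×0.099 = (1−0.441)·F9·0.325.
F9 = 230.67/(0.325×0.559) = 1269.7 kg/h.
Recycle F8 = 0.441×1269.7 = 559.93 kg/h.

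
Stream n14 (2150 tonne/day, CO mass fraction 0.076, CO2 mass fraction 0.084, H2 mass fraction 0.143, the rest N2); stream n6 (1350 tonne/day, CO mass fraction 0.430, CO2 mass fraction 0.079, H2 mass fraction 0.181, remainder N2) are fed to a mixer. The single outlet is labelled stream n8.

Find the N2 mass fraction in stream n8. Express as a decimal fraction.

Total flow out = 2150 + 1350 = 3500 tonne/day.
N2 in = 2150×0.697 + 1350×0.310 = 1917 tonne/day.
N2 mass fraction in n8 = 1917/3500 = 0.548.

0.548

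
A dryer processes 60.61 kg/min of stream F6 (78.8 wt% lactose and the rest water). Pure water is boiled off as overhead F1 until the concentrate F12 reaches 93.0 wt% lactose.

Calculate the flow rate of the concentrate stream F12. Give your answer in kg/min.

lactose is conserved: 60.61×0.788 = 47.761 kg/min all reports to the concentrate.
Concentrate = 47.761/(target fraction) = 51.356 kg/min.

51.36 kg/min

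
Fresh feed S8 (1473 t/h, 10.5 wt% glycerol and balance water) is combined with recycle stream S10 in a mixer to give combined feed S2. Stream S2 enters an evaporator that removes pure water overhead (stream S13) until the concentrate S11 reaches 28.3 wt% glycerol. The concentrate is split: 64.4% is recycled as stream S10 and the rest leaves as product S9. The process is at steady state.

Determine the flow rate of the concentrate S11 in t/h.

1535 t/h

Overall glycerol balance (none leaves overhead): glycerol in fresh feed = glycerol in product, i.e. 1473×0.105 = (1−0.644)·S11·0.283.
S11 = 154.66/(0.283×0.356) = 1535.2 t/h.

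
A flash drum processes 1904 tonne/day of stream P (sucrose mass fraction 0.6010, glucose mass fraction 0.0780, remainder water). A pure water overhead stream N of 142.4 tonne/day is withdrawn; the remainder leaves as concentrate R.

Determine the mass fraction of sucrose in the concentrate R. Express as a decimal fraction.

0.6496

sucrose is not removed: 1904×0.601 = 1144.3 tonne/day of sucrose enters R.
Concentrate = 1904 − 142.4 = 1761.6 tonne/day.
Mass fraction = 1144.3/1761.6 = 0.6496.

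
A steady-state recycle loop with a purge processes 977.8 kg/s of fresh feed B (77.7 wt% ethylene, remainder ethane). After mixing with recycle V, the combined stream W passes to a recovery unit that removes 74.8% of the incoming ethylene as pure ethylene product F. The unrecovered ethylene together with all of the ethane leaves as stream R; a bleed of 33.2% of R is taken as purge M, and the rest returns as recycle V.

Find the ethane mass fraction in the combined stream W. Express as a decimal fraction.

ethane enters only via B and leaves only via the purge: 977.8×0.223 = 0.332×(ethane in R), and the recovery unit passes all ethane, so ethane in W = ethane in R = 656.78 kg/s.
ethylene in W: m_A = 977.8×0.777 + (1−0.332)·(1−0.748)·m_A, so m_A = 759.75/0.8317 = 913.53 kg/s.
W = 913.53 + 656.78 = 1570.3 kg/s.
ethane fraction in W = 656.78/1570.3 = 0.418.

0.418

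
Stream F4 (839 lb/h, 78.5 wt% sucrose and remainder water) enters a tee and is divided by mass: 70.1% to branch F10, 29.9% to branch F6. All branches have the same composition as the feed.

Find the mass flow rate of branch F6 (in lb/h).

250.9 lb/h

Branch F6 flow = 0.299×839 = 250.86 lb/h.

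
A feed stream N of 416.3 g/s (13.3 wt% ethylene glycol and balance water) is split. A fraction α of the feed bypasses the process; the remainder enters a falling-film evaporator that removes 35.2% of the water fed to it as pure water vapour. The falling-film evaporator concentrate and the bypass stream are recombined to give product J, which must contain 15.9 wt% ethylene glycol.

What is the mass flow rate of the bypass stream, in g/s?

193.2 g/s

All 416.3×0.133 = 55.368 g/s of ethylene glycol reaches J, so J = 55.368/0.159 = 348.23 g/s and vapour = 68.074 g/s.
The evaporator receives (1−α)·416.3 of feed at 0.867 water and removes 0.352 of that water:
0.352×0.867×(1−α)×416.3 = 68.074
(1−α) = 68.074/127.05 = 0.5358;  α = 0.4642.
Bypass flow = 0.4642×416.3 = 193.24 g/s.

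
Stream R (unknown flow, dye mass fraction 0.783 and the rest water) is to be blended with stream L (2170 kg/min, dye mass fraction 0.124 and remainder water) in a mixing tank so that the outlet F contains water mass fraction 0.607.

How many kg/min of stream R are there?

Let R be the unknown flow. Total out = 2170 + R.
water balance: 1900.9 + 0.217·R = 0.607·(2170 + R)
(0.217 − 0.607)·R = 0.607×2170 − 1900.9 = -583.73
R = -583.73 / -0.390 = 1496.7 kg/min

1497 kg/min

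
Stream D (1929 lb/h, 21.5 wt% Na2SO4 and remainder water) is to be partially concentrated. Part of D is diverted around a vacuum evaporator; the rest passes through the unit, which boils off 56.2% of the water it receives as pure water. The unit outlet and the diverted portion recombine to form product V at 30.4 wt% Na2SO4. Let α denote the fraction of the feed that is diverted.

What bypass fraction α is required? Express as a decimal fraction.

0.336

All 1929×0.215 = 414.74 lb/h of Na2SO4 reaches V, so V = 414.74/0.304 = 1364.3 lb/h and vapour = 564.74 lb/h.
The evaporator receives (1−α)·1929 of feed at 0.785 water and removes 0.562 of that water:
0.562×0.785×(1−α)×1929 = 564.74
(1−α) = 564.74/851.02 = 0.6636;  α = 0.3364.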